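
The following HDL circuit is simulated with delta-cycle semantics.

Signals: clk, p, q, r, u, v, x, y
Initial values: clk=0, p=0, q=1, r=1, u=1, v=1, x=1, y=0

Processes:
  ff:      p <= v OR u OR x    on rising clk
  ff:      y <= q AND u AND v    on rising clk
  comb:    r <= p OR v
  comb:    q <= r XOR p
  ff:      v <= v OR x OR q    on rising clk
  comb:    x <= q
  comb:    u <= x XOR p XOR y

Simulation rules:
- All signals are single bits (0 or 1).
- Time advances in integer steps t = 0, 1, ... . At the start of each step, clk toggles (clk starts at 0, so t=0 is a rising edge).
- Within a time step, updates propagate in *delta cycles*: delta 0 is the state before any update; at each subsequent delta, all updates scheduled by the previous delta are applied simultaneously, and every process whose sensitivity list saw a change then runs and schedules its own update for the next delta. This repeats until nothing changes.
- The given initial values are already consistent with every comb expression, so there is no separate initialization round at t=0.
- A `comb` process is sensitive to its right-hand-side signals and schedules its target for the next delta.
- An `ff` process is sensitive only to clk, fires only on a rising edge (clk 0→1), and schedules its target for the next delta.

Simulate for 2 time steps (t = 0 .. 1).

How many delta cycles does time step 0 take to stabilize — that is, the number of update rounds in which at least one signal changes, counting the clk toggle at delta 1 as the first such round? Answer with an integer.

[bits: q,y,u,p,x,r,clk,v]
t=0: Δ0=10101101 Δ1=10101111 Δ2=11111111 Δ3=01111111 Δ4=01110111 Δ5=01010111 | 5Δ
t=1: Δ0=01010111 Δ1=01010101 | 1Δ

5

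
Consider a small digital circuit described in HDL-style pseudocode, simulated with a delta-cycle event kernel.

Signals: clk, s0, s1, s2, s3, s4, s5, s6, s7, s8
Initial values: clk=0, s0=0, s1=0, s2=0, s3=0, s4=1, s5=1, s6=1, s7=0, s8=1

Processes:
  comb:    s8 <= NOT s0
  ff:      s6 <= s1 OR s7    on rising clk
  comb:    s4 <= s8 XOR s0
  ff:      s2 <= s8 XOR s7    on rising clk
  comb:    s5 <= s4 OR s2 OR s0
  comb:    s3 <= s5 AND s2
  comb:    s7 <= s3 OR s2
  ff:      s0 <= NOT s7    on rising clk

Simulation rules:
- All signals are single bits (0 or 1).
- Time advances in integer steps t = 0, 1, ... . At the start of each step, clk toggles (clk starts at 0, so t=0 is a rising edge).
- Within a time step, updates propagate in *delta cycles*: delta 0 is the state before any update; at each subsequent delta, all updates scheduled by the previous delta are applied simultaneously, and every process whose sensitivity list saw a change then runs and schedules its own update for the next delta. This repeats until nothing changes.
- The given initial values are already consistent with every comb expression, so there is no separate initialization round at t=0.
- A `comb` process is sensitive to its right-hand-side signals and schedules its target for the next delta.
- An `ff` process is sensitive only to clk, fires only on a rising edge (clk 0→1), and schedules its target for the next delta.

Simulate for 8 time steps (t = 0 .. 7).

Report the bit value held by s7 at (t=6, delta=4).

t=0 Δ0: s7=0 clk=0 s2=0 s8=1 s1=0 s0=0 s6=1 s3=0 s4=1 s5=1
  Δ1: clk:0→1
  Δ2: s2:0→1, s0:0→1, s6:1→0
  Δ3: s7:0→1, s8:1→0, s3:0→1, s4:1→0
  Δ4: s4:0→1
  (4Δ to stable)
t=1 Δ0: s7=1 clk=1 s2=1 s8=0 s1=0 s0=1 s6=0 s3=1 s4=1 s5=1
  Δ1: clk:1→0
  (1Δ to stable)
t=2 Δ0: s7=1 clk=0 s2=1 s8=0 s1=0 s0=1 s6=0 s3=1 s4=1 s5=1
  Δ1: clk:0→1
  Δ2: s0:1→0, s6:0→1
  Δ3: s8:0→1, s4:1→0
  Δ4: s4:0→1
  (4Δ to stable)
t=3 Δ0: s7=1 clk=1 s2=1 s8=1 s1=0 s0=0 s6=1 s3=1 s4=1 s5=1
  Δ1: clk:1→0
  (1Δ to stable)
t=4 Δ0: s7=1 clk=0 s2=1 s8=1 s1=0 s0=0 s6=1 s3=1 s4=1 s5=1
  Δ1: clk:0→1
  Δ2: s2:1→0
  Δ3: s3:1→0
  Δ4: s7:1→0
  (4Δ to stable)
t=5 Δ0: s7=0 clk=1 s2=0 s8=1 s1=0 s0=0 s6=1 s3=0 s4=1 s5=1
  Δ1: clk:1→0
  (1Δ to stable)
t=6 Δ0: s7=0 clk=0 s2=0 s8=1 s1=0 s0=0 s6=1 s3=0 s4=1 s5=1
  Δ1: clk:0→1
  Δ2: s2:0→1, s0:0→1, s6:1→0
  Δ3: s7:0→1, s8:1→0, s3:0→1, s4:1→0
  Δ4: s4:0→1
  (4Δ to stable)
t=7 Δ0: s7=1 clk=1 s2=1 s8=0 s1=0 s0=1 s6=0 s3=1 s4=1 s5=1
  Δ1: clk:1→0
  (1Δ to stable)

1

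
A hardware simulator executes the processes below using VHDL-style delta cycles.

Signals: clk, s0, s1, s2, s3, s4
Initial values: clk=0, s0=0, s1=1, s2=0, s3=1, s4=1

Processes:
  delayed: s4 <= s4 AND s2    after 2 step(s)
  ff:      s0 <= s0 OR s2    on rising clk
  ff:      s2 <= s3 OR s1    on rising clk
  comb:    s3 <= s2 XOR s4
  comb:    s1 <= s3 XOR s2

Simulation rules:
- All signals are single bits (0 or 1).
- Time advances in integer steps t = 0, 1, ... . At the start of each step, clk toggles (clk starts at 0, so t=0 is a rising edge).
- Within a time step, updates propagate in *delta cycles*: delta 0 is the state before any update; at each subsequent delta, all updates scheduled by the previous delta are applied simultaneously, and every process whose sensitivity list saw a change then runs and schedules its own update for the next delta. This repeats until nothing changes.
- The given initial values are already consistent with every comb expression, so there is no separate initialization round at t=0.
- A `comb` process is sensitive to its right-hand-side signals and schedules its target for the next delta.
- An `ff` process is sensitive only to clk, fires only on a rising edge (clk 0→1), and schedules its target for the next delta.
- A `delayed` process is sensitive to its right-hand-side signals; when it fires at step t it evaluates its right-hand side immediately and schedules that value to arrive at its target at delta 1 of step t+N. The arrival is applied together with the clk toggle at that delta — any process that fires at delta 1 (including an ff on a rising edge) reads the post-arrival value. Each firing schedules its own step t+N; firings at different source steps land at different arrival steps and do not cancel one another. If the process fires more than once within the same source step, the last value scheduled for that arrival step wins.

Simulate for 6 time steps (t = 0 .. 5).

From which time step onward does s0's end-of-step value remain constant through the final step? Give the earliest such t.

2

t=0 Δ0: s4=1 s1=1 s0=0 s2=0 s3=1 clk=0
  Δ1: clk:0→1
  Δ2: s2:0→1
  Δ3: s1:1→0, s3:1→0
  Δ4: s1:0→1
  (4Δ to stable)
t=1 Δ0: s4=1 s1=1 s0=0 s2=1 s3=0 clk=1
  Δ1: clk:1→0
  (1Δ to stable)
t=2 Δ0: s4=1 s1=1 s0=0 s2=1 s3=0 clk=0
  Δ1: clk:0→1
  Δ2: s0:0→1
  (2Δ to stable)
t=3 Δ0: s4=1 s1=1 s0=1 s2=1 s3=0 clk=1
  Δ1: clk:1→0
  (1Δ to stable)
t=4 Δ0: s4=1 s1=1 s0=1 s2=1 s3=0 clk=0
  Δ1: clk:0→1
  (1Δ to stable)
t=5 Δ0: s4=1 s1=1 s0=1 s2=1 s3=0 clk=1
  Δ1: clk:1→0
  (1Δ to stable)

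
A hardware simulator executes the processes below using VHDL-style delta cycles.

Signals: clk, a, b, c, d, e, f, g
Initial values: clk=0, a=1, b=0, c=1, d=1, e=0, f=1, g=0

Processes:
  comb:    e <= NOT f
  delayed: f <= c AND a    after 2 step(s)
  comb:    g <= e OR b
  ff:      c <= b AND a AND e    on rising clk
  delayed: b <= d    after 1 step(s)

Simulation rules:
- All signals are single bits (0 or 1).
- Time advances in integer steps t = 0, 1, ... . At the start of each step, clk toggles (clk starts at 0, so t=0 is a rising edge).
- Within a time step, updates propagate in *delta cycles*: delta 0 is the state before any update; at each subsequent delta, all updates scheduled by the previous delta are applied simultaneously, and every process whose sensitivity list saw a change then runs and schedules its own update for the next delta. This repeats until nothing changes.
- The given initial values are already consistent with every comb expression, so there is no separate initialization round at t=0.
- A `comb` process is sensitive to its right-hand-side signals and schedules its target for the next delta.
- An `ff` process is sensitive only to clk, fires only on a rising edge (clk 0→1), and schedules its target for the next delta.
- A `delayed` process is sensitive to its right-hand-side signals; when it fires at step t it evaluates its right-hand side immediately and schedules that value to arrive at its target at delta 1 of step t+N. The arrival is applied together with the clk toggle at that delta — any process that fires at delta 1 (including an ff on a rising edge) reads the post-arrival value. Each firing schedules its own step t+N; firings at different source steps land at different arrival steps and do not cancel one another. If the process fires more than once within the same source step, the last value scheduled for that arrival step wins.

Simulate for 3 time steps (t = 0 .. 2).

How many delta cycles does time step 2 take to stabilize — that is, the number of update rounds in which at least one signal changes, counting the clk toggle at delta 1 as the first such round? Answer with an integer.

3

t0.Δ0 e=0 d=1 a=1 g=0 c=1 clk=0 f=1 b=0
t0.Δ1 e=0 d=1 a=1 g=0 c=1 clk=1 f=1 b=0
t0.Δ2 e=0 d=1 a=1 g=0 c=0 clk=1 f=1 b=0
t1.Δ0 e=0 d=1 a=1 g=0 c=0 clk=1 f=1 b=0
t1.Δ1 e=0 d=1 a=1 g=0 c=0 clk=0 f=1 b=0
t2.Δ0 e=0 d=1 a=1 g=0 c=0 clk=0 f=1 b=0
t2.Δ1 e=0 d=1 a=1 g=0 c=0 clk=1 f=0 b=0
t2.Δ2 e=1 d=1 a=1 g=0 c=0 clk=1 f=0 b=0
t2.Δ3 e=1 d=1 a=1 g=1 c=0 clk=1 f=0 b=0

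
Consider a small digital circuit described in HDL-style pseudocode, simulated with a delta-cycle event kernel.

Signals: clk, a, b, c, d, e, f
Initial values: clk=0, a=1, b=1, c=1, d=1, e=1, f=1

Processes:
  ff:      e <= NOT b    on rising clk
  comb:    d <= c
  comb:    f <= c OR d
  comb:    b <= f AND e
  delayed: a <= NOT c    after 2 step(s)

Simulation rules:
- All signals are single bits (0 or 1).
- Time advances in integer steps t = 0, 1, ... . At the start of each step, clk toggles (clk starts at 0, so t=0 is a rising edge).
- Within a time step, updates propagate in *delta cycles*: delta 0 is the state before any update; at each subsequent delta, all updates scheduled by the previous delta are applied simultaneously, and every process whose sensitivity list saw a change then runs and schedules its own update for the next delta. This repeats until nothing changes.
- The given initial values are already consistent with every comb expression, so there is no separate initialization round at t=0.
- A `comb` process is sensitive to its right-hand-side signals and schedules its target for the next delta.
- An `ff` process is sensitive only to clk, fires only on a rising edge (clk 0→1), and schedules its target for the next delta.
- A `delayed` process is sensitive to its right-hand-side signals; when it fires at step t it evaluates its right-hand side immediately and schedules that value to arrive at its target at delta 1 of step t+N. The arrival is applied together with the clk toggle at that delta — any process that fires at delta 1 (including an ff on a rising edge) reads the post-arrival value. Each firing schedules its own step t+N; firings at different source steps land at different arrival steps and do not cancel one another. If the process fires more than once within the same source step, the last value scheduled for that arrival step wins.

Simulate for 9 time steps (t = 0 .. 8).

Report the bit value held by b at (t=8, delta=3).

t0.Δ0 b=1 c=1 clk=0 e=1 d=1 f=1 a=1
t0.Δ1 b=1 c=1 clk=1 e=1 d=1 f=1 a=1
t0.Δ2 b=1 c=1 clk=1 e=0 d=1 f=1 a=1
t0.Δ3 b=0 c=1 clk=1 e=0 d=1 f=1 a=1
t1.Δ0 b=0 c=1 clk=1 e=0 d=1 f=1 a=1
t1.Δ1 b=0 c=1 clk=0 e=0 d=1 f=1 a=1
t2.Δ0 b=0 c=1 clk=0 e=0 d=1 f=1 a=1
t2.Δ1 b=0 c=1 clk=1 e=0 d=1 f=1 a=1
t2.Δ2 b=0 c=1 clk=1 e=1 d=1 f=1 a=1
t2.Δ3 b=1 c=1 clk=1 e=1 d=1 f=1 a=1
t3.Δ0 b=1 c=1 clk=1 e=1 d=1 f=1 a=1
t3.Δ1 b=1 c=1 clk=0 e=1 d=1 f=1 a=1
t4.Δ0 b=1 c=1 clk=0 e=1 d=1 f=1 a=1
t4.Δ1 b=1 c=1 clk=1 e=1 d=1 f=1 a=1
t4.Δ2 b=1 c=1 clk=1 e=0 d=1 f=1 a=1
t4.Δ3 b=0 c=1 clk=1 e=0 d=1 f=1 a=1
t5.Δ0 b=0 c=1 clk=1 e=0 d=1 f=1 a=1
t5.Δ1 b=0 c=1 clk=0 e=0 d=1 f=1 a=1
t6.Δ0 b=0 c=1 clk=0 e=0 d=1 f=1 a=1
t6.Δ1 b=0 c=1 clk=1 e=0 d=1 f=1 a=1
t6.Δ2 b=0 c=1 clk=1 e=1 d=1 f=1 a=1
t6.Δ3 b=1 c=1 clk=1 e=1 d=1 f=1 a=1
t7.Δ0 b=1 c=1 clk=1 e=1 d=1 f=1 a=1
t7.Δ1 b=1 c=1 clk=0 e=1 d=1 f=1 a=1
t8.Δ0 b=1 c=1 clk=0 e=1 d=1 f=1 a=1
t8.Δ1 b=1 c=1 clk=1 e=1 d=1 f=1 a=1
t8.Δ2 b=1 c=1 clk=1 e=0 d=1 f=1 a=1
t8.Δ3 b=0 c=1 clk=1 e=0 d=1 f=1 a=1

0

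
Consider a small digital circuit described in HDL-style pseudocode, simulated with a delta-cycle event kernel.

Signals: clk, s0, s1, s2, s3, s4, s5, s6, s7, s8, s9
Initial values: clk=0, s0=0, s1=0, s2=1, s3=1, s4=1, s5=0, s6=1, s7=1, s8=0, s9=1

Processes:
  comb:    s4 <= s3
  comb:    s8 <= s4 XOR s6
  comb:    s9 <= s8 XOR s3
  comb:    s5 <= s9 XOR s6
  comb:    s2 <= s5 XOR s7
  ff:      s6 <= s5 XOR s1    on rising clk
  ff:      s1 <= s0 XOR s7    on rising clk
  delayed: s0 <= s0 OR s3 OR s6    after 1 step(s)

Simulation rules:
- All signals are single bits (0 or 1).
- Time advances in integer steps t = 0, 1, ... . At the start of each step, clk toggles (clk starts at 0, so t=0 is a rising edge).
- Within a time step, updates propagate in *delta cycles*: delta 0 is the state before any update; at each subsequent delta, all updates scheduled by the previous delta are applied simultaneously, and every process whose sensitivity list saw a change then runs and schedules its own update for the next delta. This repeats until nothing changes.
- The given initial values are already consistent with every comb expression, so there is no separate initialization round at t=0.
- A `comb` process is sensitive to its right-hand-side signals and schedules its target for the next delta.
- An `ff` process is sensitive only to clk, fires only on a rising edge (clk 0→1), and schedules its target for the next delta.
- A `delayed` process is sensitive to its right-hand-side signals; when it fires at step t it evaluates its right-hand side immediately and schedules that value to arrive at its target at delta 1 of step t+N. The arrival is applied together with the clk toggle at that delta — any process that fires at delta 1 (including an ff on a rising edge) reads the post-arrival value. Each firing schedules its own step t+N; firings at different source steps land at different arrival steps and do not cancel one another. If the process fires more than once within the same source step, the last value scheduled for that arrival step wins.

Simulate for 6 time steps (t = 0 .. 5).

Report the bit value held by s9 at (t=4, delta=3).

1

t=0 Δ0: s7=1 s2=1 s4=1 s3=1 s8=0 s5=0 clk=0 s6=1 s1=0 s0=0 s9=1
  Δ1: clk:0→1
  Δ2: s6:1→0, s1:0→1
  Δ3: s8:0→1, s5:0→1
  Δ4: s2:1→0, s9:1→0
  Δ5: s5:1→0
  Δ6: s2:0→1
  (6Δ to stable)
t=1 Δ0: s7=1 s2=1 s4=1 s3=1 s8=1 s5=0 clk=1 s6=0 s1=1 s0=0 s9=0
  Δ1: clk:1→0, s0:0→1
  (1Δ to stable)
t=2 Δ0: s7=1 s2=1 s4=1 s3=1 s8=1 s5=0 clk=0 s6=0 s1=1 s0=1 s9=0
  Δ1: clk:0→1
  Δ2: s6:0→1, s1:1→0
  Δ3: s8:1→0, s5:0→1
  Δ4: s2:1→0, s9:0→1
  Δ5: s5:1→0
  Δ6: s2:0→1
  (6Δ to stable)
t=3 Δ0: s7=1 s2=1 s4=1 s3=1 s8=0 s5=0 clk=1 s6=1 s1=0 s0=1 s9=1
  Δ1: clk:1→0
  (1Δ to stable)
t=4 Δ0: s7=1 s2=1 s4=1 s3=1 s8=0 s5=0 clk=0 s6=1 s1=0 s0=1 s9=1
  Δ1: clk:0→1
  Δ2: s6:1→0
  Δ3: s8:0→1, s5:0→1
  Δ4: s2:1→0, s9:1→0
  Δ5: s5:1→0
  Δ6: s2:0→1
  (6Δ to stable)
t=5 Δ0: s7=1 s2=1 s4=1 s3=1 s8=1 s5=0 clk=1 s6=0 s1=0 s0=1 s9=0
  Δ1: clk:1→0
  (1Δ to stable)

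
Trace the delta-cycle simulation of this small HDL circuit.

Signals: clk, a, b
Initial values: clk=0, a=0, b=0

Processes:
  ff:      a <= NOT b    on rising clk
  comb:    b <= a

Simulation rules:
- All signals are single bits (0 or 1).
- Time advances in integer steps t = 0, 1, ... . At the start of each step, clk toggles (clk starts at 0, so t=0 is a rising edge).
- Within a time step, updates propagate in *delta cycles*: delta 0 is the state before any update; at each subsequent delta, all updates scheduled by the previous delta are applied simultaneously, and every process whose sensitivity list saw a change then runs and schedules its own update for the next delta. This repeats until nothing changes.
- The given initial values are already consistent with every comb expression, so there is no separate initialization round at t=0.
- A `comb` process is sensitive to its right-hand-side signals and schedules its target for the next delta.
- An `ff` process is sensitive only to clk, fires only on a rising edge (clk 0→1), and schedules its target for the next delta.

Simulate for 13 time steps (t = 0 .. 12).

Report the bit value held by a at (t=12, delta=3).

[bits: clk,b,a]
t=0: Δ0=000 Δ1=100 Δ2=101 Δ3=111 | 3Δ
t=1: Δ0=111 Δ1=011 | 1Δ
t=2: Δ0=011 Δ1=111 Δ2=110 Δ3=100 | 3Δ
t=3: Δ0=100 Δ1=000 | 1Δ
t=4: Δ0=000 Δ1=100 Δ2=101 Δ3=111 | 3Δ
t=5: Δ0=111 Δ1=011 | 1Δ
t=6: Δ0=011 Δ1=111 Δ2=110 Δ3=100 | 3Δ
t=7: Δ0=100 Δ1=000 | 1Δ
t=8: Δ0=000 Δ1=100 Δ2=101 Δ3=111 | 3Δ
t=9: Δ0=111 Δ1=011 | 1Δ
t=10: Δ0=011 Δ1=111 Δ2=110 Δ3=100 | 3Δ
t=11: Δ0=100 Δ1=000 | 1Δ
t=12: Δ0=000 Δ1=100 Δ2=101 Δ3=111 | 3Δ

1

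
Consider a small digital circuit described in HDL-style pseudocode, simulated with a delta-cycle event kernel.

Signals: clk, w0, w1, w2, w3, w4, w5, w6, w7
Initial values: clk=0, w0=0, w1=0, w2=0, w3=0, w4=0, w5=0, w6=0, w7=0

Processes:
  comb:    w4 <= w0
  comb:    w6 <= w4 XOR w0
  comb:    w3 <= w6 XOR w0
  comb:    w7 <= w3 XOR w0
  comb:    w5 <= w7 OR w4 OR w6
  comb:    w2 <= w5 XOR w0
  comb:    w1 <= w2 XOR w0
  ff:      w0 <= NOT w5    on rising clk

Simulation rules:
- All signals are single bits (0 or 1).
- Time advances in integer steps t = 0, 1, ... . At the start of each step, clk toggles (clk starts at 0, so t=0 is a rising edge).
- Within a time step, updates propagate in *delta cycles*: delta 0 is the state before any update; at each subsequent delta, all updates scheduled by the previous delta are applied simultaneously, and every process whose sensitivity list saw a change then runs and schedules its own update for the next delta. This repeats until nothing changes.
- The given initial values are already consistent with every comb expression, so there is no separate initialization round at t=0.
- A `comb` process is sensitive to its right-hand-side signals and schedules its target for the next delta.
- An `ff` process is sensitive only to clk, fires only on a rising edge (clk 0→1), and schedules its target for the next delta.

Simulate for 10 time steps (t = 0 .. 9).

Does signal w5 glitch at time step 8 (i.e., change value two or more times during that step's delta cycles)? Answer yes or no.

t0.Δ0 w5=0 w1=0 w3=0 w0=0 w6=0 clk=0 w7=0 w4=0 w2=0
t0.Δ1 w5=0 w1=0 w3=0 w0=0 w6=0 clk=1 w7=0 w4=0 w2=0
t0.Δ2 w5=0 w1=0 w3=0 w0=1 w6=0 clk=1 w7=0 w4=0 w2=0
t0.Δ3 w5=0 w1=1 w3=1 w0=1 w6=1 clk=1 w7=1 w4=1 w2=1
t0.Δ4 w5=1 w1=0 w3=0 w0=1 w6=0 clk=1 w7=0 w4=1 w2=1
t0.Δ5 w5=1 w1=0 w3=1 w0=1 w6=0 clk=1 w7=1 w4=1 w2=0
t0.Δ6 w5=1 w1=1 w3=1 w0=1 w6=0 clk=1 w7=0 w4=1 w2=0
t1.Δ0 w5=1 w1=1 w3=1 w0=1 w6=0 clk=1 w7=0 w4=1 w2=0
t1.Δ1 w5=1 w1=1 w3=1 w0=1 w6=0 clk=0 w7=0 w4=1 w2=0
t2.Δ0 w5=1 w1=1 w3=1 w0=1 w6=0 clk=0 w7=0 w4=1 w2=0
t2.Δ1 w5=1 w1=1 w3=1 w0=1 w6=0 clk=1 w7=0 w4=1 w2=0
t2.Δ2 w5=1 w1=1 w3=1 w0=0 w6=0 clk=1 w7=0 w4=1 w2=0
t2.Δ3 w5=1 w1=0 w3=0 w0=0 w6=1 clk=1 w7=1 w4=0 w2=1
t2.Δ4 w5=1 w1=1 w3=1 w0=0 w6=0 clk=1 w7=0 w4=0 w2=1
t2.Δ5 w5=0 w1=1 w3=0 w0=0 w6=0 clk=1 w7=1 w4=0 w2=1
t2.Δ6 w5=1 w1=1 w3=0 w0=0 w6=0 clk=1 w7=0 w4=0 w2=0
t2.Δ7 w5=0 w1=0 w3=0 w0=0 w6=0 clk=1 w7=0 w4=0 w2=1
t2.Δ8 w5=0 w1=1 w3=0 w0=0 w6=0 clk=1 w7=0 w4=0 w2=0
t2.Δ9 w5=0 w1=0 w3=0 w0=0 w6=0 clk=1 w7=0 w4=0 w2=0
t3.Δ0 w5=0 w1=0 w3=0 w0=0 w6=0 clk=1 w7=0 w4=0 w2=0
t3.Δ1 w5=0 w1=0 w3=0 w0=0 w6=0 clk=0 w7=0 w4=0 w2=0
t4.Δ0 w5=0 w1=0 w3=0 w0=0 w6=0 clk=0 w7=0 w4=0 w2=0
t4.Δ1 w5=0 w1=0 w3=0 w0=0 w6=0 clk=1 w7=0 w4=0 w2=0
t4.Δ2 w5=0 w1=0 w3=0 w0=1 w6=0 clk=1 w7=0 w4=0 w2=0
t4.Δ3 w5=0 w1=1 w3=1 w0=1 w6=1 clk=1 w7=1 w4=1 w2=1
t4.Δ4 w5=1 w1=0 w3=0 w0=1 w6=0 clk=1 w7=0 w4=1 w2=1
t4.Δ5 w5=1 w1=0 w3=1 w0=1 w6=0 clk=1 w7=1 w4=1 w2=0
t4.Δ6 w5=1 w1=1 w3=1 w0=1 w6=0 clk=1 w7=0 w4=1 w2=0
t5.Δ0 w5=1 w1=1 w3=1 w0=1 w6=0 clk=1 w7=0 w4=1 w2=0
t5.Δ1 w5=1 w1=1 w3=1 w0=1 w6=0 clk=0 w7=0 w4=1 w2=0
t6.Δ0 w5=1 w1=1 w3=1 w0=1 w6=0 clk=0 w7=0 w4=1 w2=0
t6.Δ1 w5=1 w1=1 w3=1 w0=1 w6=0 clk=1 w7=0 w4=1 w2=0
t6.Δ2 w5=1 w1=1 w3=1 w0=0 w6=0 clk=1 w7=0 w4=1 w2=0
t6.Δ3 w5=1 w1=0 w3=0 w0=0 w6=1 clk=1 w7=1 w4=0 w2=1
t6.Δ4 w5=1 w1=1 w3=1 w0=0 w6=0 clk=1 w7=0 w4=0 w2=1
t6.Δ5 w5=0 w1=1 w3=0 w0=0 w6=0 clk=1 w7=1 w4=0 w2=1
t6.Δ6 w5=1 w1=1 w3=0 w0=0 w6=0 clk=1 w7=0 w4=0 w2=0
t6.Δ7 w5=0 w1=0 w3=0 w0=0 w6=0 clk=1 w7=0 w4=0 w2=1
t6.Δ8 w5=0 w1=1 w3=0 w0=0 w6=0 clk=1 w7=0 w4=0 w2=0
t6.Δ9 w5=0 w1=0 w3=0 w0=0 w6=0 clk=1 w7=0 w4=0 w2=0
t7.Δ0 w5=0 w1=0 w3=0 w0=0 w6=0 clk=1 w7=0 w4=0 w2=0
t7.Δ1 w5=0 w1=0 w3=0 w0=0 w6=0 clk=0 w7=0 w4=0 w2=0
t8.Δ0 w5=0 w1=0 w3=0 w0=0 w6=0 clk=0 w7=0 w4=0 w2=0
t8.Δ1 w5=0 w1=0 w3=0 w0=0 w6=0 clk=1 w7=0 w4=0 w2=0
t8.Δ2 w5=0 w1=0 w3=0 w0=1 w6=0 clk=1 w7=0 w4=0 w2=0
t8.Δ3 w5=0 w1=1 w3=1 w0=1 w6=1 clk=1 w7=1 w4=1 w2=1
t8.Δ4 w5=1 w1=0 w3=0 w0=1 w6=0 clk=1 w7=0 w4=1 w2=1
t8.Δ5 w5=1 w1=0 w3=1 w0=1 w6=0 clk=1 w7=1 w4=1 w2=0
t8.Δ6 w5=1 w1=1 w3=1 w0=1 w6=0 clk=1 w7=0 w4=1 w2=0
t9.Δ0 w5=1 w1=1 w3=1 w0=1 w6=0 clk=1 w7=0 w4=1 w2=0
t9.Δ1 w5=1 w1=1 w3=1 w0=1 w6=0 clk=0 w7=0 w4=1 w2=0

no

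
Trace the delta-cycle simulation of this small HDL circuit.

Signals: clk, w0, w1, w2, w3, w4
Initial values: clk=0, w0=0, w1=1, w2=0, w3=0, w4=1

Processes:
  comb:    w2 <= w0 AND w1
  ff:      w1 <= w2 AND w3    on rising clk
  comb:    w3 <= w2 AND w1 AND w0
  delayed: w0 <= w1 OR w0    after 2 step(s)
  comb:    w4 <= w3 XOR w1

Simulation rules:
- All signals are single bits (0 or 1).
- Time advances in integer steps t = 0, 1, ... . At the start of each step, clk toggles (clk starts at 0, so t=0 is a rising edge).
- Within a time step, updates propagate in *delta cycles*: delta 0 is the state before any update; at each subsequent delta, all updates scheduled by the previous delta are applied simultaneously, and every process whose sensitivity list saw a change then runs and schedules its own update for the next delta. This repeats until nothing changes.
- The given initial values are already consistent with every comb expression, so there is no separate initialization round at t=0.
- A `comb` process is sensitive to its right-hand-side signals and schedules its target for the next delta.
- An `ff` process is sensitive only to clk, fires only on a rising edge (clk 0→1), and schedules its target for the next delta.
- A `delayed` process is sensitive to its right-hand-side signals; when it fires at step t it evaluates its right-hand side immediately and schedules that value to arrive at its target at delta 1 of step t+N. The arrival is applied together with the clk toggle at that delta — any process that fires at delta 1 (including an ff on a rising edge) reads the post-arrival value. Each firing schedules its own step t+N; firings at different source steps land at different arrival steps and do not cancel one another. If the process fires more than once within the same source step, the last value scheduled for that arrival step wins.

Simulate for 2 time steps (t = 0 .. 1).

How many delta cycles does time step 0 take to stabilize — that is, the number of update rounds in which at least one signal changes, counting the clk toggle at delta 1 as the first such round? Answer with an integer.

t=0 Δ0: w3=0 w2=0 w4=1 w0=0 w1=1 clk=0
  Δ1: clk:0→1
  Δ2: w1:1→0
  Δ3: w4:1→0
  (3Δ to stable)
t=1 Δ0: w3=0 w2=0 w4=0 w0=0 w1=0 clk=1
  Δ1: clk:1→0
  (1Δ to stable)

3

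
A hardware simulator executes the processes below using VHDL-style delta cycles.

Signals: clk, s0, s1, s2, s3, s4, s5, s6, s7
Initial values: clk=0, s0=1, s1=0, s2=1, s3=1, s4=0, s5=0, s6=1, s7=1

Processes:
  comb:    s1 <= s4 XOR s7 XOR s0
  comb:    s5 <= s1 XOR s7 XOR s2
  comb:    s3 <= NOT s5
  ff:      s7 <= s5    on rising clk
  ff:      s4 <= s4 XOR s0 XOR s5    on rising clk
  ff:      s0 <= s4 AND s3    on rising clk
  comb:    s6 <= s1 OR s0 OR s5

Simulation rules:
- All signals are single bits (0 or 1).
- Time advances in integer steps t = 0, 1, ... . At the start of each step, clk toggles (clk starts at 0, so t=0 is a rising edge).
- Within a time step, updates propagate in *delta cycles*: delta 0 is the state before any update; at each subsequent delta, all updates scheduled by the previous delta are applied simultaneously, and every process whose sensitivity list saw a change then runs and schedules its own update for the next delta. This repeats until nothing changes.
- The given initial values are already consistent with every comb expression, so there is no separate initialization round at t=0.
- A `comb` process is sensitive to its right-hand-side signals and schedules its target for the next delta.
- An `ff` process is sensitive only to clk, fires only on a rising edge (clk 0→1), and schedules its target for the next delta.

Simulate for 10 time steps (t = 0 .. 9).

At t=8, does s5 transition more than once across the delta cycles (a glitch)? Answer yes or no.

t=0 Δ0: s7=1 s3=1 s2=1 s5=0 s4=0 s6=1 s1=0 clk=0 s0=1
  Δ1: clk:0→1
  Δ2: s7:1→0, s4:0→1, s0:1→0
  Δ3: s5:0→1, s6:1→0, s1:0→1
  Δ4: s3:1→0, s5:1→0, s6:0→1
  Δ5: s3:0→1
  (5Δ to stable)
t=1 Δ0: s7=0 s3=1 s2=1 s5=0 s4=1 s6=1 s1=1 clk=1 s0=0
  Δ1: clk:1→0
  (1Δ to stable)
t=2 Δ0: s7=0 s3=1 s2=1 s5=0 s4=1 s6=1 s1=1 clk=0 s0=0
  Δ1: clk:0→1
  Δ2: s0:0→1
  Δ3: s1:1→0
  Δ4: s5:0→1
  Δ5: s3:1→0
  (5Δ to stable)
t=3 Δ0: s7=0 s3=0 s2=1 s5=1 s4=1 s6=1 s1=0 clk=1 s0=1
  Δ1: clk:1→0
  (1Δ to stable)
t=4 Δ0: s7=0 s3=0 s2=1 s5=1 s4=1 s6=1 s1=0 clk=0 s0=1
  Δ1: clk:0→1
  Δ2: s7:0→1, s0:1→0
  Δ3: s5:1→0
  Δ4: s3:0→1, s6:1→0
  (4Δ to stable)
t=5 Δ0: s7=1 s3=1 s2=1 s5=0 s4=1 s6=0 s1=0 clk=1 s0=0
  Δ1: clk:1→0
  (1Δ to stable)
t=6 Δ0: s7=1 s3=1 s2=1 s5=0 s4=1 s6=0 s1=0 clk=0 s0=0
  Δ1: clk:0→1
  Δ2: s7:1→0, s0:0→1
  Δ3: s5:0→1, s6:0→1
  Δ4: s3:1→0
  (4Δ to stable)
t=7 Δ0: s7=0 s3=0 s2=1 s5=1 s4=1 s6=1 s1=0 clk=1 s0=1
  Δ1: clk:1→0
  (1Δ to stable)
t=8 Δ0: s7=0 s3=0 s2=1 s5=1 s4=1 s6=1 s1=0 clk=0 s0=1
  Δ1: clk:0→1
  Δ2: s7:0→1, s0:1→0
  Δ3: s5:1→0
  Δ4: s3:0→1, s6:1→0
  (4Δ to stable)
t=9 Δ0: s7=1 s3=1 s2=1 s5=0 s4=1 s6=0 s1=0 clk=1 s0=0
  Δ1: clk:1→0
  (1Δ to stable)

no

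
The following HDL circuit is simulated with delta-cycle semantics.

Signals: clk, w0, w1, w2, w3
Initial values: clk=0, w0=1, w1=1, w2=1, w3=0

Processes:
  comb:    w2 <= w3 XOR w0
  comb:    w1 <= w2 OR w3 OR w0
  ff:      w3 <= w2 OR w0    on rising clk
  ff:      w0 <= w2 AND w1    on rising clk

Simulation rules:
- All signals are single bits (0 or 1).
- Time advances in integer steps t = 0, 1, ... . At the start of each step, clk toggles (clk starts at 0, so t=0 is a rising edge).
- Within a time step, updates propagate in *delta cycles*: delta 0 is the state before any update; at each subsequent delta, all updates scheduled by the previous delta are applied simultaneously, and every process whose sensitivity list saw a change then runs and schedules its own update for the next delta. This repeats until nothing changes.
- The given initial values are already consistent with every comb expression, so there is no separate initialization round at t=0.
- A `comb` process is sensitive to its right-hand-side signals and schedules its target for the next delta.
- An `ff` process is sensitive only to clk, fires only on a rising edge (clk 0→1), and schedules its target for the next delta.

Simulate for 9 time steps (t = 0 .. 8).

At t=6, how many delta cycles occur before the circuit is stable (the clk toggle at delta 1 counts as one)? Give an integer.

t0.Δ0 w0=1 clk=0 w3=0 w2=1 w1=1
t0.Δ1 w0=1 clk=1 w3=0 w2=1 w1=1
t0.Δ2 w0=1 clk=1 w3=1 w2=1 w1=1
t0.Δ3 w0=1 clk=1 w3=1 w2=0 w1=1
t1.Δ0 w0=1 clk=1 w3=1 w2=0 w1=1
t1.Δ1 w0=1 clk=0 w3=1 w2=0 w1=1
t2.Δ0 w0=1 clk=0 w3=1 w2=0 w1=1
t2.Δ1 w0=1 clk=1 w3=1 w2=0 w1=1
t2.Δ2 w0=0 clk=1 w3=1 w2=0 w1=1
t2.Δ3 w0=0 clk=1 w3=1 w2=1 w1=1
t3.Δ0 w0=0 clk=1 w3=1 w2=1 w1=1
t3.Δ1 w0=0 clk=0 w3=1 w2=1 w1=1
t4.Δ0 w0=0 clk=0 w3=1 w2=1 w1=1
t4.Δ1 w0=0 clk=1 w3=1 w2=1 w1=1
t4.Δ2 w0=1 clk=1 w3=1 w2=1 w1=1
t4.Δ3 w0=1 clk=1 w3=1 w2=0 w1=1
t5.Δ0 w0=1 clk=1 w3=1 w2=0 w1=1
t5.Δ1 w0=1 clk=0 w3=1 w2=0 w1=1
t6.Δ0 w0=1 clk=0 w3=1 w2=0 w1=1
t6.Δ1 w0=1 clk=1 w3=1 w2=0 w1=1
t6.Δ2 w0=0 clk=1 w3=1 w2=0 w1=1
t6.Δ3 w0=0 clk=1 w3=1 w2=1 w1=1
t7.Δ0 w0=0 clk=1 w3=1 w2=1 w1=1
t7.Δ1 w0=0 clk=0 w3=1 w2=1 w1=1
t8.Δ0 w0=0 clk=0 w3=1 w2=1 w1=1
t8.Δ1 w0=0 clk=1 w3=1 w2=1 w1=1
t8.Δ2 w0=1 clk=1 w3=1 w2=1 w1=1
t8.Δ3 w0=1 clk=1 w3=1 w2=0 w1=1

3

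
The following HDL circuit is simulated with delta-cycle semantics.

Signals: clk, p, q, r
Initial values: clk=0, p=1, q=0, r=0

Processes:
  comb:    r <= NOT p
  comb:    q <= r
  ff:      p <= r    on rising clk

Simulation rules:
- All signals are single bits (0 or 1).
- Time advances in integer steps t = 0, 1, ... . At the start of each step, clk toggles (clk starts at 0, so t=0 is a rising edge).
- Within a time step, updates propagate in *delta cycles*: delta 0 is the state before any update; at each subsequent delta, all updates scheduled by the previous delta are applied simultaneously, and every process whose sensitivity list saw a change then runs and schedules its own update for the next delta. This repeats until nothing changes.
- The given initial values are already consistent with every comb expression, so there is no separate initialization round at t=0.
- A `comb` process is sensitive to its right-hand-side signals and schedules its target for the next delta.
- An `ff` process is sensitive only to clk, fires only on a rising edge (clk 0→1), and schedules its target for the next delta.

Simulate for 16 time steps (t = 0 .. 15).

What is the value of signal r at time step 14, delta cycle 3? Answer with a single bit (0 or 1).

0

t=0 Δ0: p=1 clk=0 r=0 q=0
  Δ1: clk:0→1
  Δ2: p:1→0
  Δ3: r:0→1
  Δ4: q:0→1
  (4Δ to stable)
t=1 Δ0: p=0 clk=1 r=1 q=1
  Δ1: clk:1→0
  (1Δ to stable)
t=2 Δ0: p=0 clk=0 r=1 q=1
  Δ1: clk:0→1
  Δ2: p:0→1
  Δ3: r:1→0
  Δ4: q:1→0
  (4Δ to stable)
t=3 Δ0: p=1 clk=1 r=0 q=0
  Δ1: clk:1→0
  (1Δ to stable)
t=4 Δ0: p=1 clk=0 r=0 q=0
  Δ1: clk:0→1
  Δ2: p:1→0
  Δ3: r:0→1
  Δ4: q:0→1
  (4Δ to stable)
t=5 Δ0: p=0 clk=1 r=1 q=1
  Δ1: clk:1→0
  (1Δ to stable)
t=6 Δ0: p=0 clk=0 r=1 q=1
  Δ1: clk:0→1
  Δ2: p:0→1
  Δ3: r:1→0
  Δ4: q:1→0
  (4Δ to stable)
t=7 Δ0: p=1 clk=1 r=0 q=0
  Δ1: clk:1→0
  (1Δ to stable)
t=8 Δ0: p=1 clk=0 r=0 q=0
  Δ1: clk:0→1
  Δ2: p:1→0
  Δ3: r:0→1
  Δ4: q:0→1
  (4Δ to stable)
t=9 Δ0: p=0 clk=1 r=1 q=1
  Δ1: clk:1→0
  (1Δ to stable)
t=10 Δ0: p=0 clk=0 r=1 q=1
  Δ1: clk:0→1
  Δ2: p:0→1
  Δ3: r:1→0
  Δ4: q:1→0
  (4Δ to stable)
t=11 Δ0: p=1 clk=1 r=0 q=0
  Δ1: clk:1→0
  (1Δ to stable)
t=12 Δ0: p=1 clk=0 r=0 q=0
  Δ1: clk:0→1
  Δ2: p:1→0
  Δ3: r:0→1
  Δ4: q:0→1
  (4Δ to stable)
t=13 Δ0: p=0 clk=1 r=1 q=1
  Δ1: clk:1→0
  (1Δ to stable)
t=14 Δ0: p=0 clk=0 r=1 q=1
  Δ1: clk:0→1
  Δ2: p:0→1
  Δ3: r:1→0
  Δ4: q:1→0
  (4Δ to stable)
t=15 Δ0: p=1 clk=1 r=0 q=0
  Δ1: clk:1→0
  (1Δ to stable)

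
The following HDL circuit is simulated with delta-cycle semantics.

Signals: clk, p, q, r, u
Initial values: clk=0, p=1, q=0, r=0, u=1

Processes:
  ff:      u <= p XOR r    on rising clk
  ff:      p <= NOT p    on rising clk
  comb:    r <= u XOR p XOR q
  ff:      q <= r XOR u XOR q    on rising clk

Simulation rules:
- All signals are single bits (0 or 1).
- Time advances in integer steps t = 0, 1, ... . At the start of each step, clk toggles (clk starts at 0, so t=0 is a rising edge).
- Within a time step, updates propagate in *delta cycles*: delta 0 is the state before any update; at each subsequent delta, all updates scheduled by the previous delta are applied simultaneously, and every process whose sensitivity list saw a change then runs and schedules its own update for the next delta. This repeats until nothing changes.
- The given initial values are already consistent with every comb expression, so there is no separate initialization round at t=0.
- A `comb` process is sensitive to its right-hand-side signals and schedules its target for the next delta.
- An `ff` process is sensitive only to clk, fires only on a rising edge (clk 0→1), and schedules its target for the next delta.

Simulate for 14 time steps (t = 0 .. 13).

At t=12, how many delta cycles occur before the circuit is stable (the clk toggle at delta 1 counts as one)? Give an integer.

2

[bits: u,r,q,clk,p]
t=0: Δ0=10001 Δ1=10011 Δ2=10110 | 2Δ
t=1: Δ0=10110 Δ1=10100 | 1Δ
t=2: Δ0=10100 Δ1=10110 Δ2=00011 Δ3=01011 | 3Δ
t=3: Δ0=01011 Δ1=01001 | 1Δ
t=4: Δ0=01001 Δ1=01011 Δ2=01110 | 2Δ
t=5: Δ0=01110 Δ1=01100 | 1Δ
t=6: Δ0=01100 Δ1=01110 Δ2=11011 Δ3=10011 | 3Δ
t=7: Δ0=10011 Δ1=10001 | 1Δ
t=8: Δ0=10001 Δ1=10011 Δ2=10110 | 2Δ
t=9: Δ0=10110 Δ1=10100 | 1Δ
t=10: Δ0=10100 Δ1=10110 Δ2=00011 Δ3=01011 | 3Δ
t=11: Δ0=01011 Δ1=01001 | 1Δ
t=12: Δ0=01001 Δ1=01011 Δ2=01110 | 2Δ
t=13: Δ0=01110 Δ1=01100 | 1Δ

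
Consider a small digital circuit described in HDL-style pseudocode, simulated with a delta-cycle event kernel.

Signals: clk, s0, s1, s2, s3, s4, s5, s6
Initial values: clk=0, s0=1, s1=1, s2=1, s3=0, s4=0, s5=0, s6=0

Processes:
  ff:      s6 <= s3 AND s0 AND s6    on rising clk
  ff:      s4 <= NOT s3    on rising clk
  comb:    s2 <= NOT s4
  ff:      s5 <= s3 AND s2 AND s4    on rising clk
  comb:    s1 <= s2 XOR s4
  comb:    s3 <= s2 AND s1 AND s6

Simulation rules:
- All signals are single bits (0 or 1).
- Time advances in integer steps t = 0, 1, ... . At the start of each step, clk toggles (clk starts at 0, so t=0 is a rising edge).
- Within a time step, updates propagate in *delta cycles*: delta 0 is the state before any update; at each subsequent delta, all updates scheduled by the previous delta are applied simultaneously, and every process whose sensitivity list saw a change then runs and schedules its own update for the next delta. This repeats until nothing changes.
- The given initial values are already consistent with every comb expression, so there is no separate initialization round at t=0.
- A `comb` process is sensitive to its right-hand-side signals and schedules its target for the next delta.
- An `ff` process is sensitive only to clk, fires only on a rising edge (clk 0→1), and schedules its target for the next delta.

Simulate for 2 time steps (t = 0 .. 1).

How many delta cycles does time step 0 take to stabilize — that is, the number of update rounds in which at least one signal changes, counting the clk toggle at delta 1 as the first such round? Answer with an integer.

4

t0.Δ0 s5=0 s3=0 s2=1 s4=0 s1=1 s0=1 clk=0 s6=0
t0.Δ1 s5=0 s3=0 s2=1 s4=0 s1=1 s0=1 clk=1 s6=0
t0.Δ2 s5=0 s3=0 s2=1 s4=1 s1=1 s0=1 clk=1 s6=0
t0.Δ3 s5=0 s3=0 s2=0 s4=1 s1=0 s0=1 clk=1 s6=0
t0.Δ4 s5=0 s3=0 s2=0 s4=1 s1=1 s0=1 clk=1 s6=0
t1.Δ0 s5=0 s3=0 s2=0 s4=1 s1=1 s0=1 clk=1 s6=0
t1.Δ1 s5=0 s3=0 s2=0 s4=1 s1=1 s0=1 clk=0 s6=0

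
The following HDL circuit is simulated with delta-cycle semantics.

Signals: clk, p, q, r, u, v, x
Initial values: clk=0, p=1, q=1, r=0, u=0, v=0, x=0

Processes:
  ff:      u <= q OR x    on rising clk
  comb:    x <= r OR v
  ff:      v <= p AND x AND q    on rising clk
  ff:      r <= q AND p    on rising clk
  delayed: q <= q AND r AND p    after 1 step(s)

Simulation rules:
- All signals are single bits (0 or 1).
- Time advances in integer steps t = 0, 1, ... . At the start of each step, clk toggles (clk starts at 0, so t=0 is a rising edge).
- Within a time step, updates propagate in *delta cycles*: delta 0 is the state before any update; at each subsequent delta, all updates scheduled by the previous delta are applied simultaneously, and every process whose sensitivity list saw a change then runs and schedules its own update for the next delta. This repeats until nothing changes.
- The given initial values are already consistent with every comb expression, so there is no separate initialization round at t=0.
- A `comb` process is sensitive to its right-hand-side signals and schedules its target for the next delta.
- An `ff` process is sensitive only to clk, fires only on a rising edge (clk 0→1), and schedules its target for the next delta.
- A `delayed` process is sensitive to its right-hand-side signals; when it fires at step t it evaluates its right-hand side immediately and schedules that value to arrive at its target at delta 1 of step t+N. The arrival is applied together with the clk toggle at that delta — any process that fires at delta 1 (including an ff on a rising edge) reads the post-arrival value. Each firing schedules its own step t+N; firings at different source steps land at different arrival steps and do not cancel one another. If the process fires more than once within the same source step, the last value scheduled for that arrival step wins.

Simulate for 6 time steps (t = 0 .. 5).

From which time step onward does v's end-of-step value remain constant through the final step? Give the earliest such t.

[bits: x,p,u,r,q,clk,v]
t=0: Δ0=0100100 Δ1=0100110 Δ2=0111110 Δ3=1111110 | 3Δ
t=1: Δ0=1111110 Δ1=1111100 | 1Δ
t=2: Δ0=1111100 Δ1=1111110 Δ2=1111111 | 2Δ
t=3: Δ0=1111111 Δ1=1111101 | 1Δ
t=4: Δ0=1111101 Δ1=1111111 | 1Δ
t=5: Δ0=1111111 Δ1=1111101 | 1Δ

2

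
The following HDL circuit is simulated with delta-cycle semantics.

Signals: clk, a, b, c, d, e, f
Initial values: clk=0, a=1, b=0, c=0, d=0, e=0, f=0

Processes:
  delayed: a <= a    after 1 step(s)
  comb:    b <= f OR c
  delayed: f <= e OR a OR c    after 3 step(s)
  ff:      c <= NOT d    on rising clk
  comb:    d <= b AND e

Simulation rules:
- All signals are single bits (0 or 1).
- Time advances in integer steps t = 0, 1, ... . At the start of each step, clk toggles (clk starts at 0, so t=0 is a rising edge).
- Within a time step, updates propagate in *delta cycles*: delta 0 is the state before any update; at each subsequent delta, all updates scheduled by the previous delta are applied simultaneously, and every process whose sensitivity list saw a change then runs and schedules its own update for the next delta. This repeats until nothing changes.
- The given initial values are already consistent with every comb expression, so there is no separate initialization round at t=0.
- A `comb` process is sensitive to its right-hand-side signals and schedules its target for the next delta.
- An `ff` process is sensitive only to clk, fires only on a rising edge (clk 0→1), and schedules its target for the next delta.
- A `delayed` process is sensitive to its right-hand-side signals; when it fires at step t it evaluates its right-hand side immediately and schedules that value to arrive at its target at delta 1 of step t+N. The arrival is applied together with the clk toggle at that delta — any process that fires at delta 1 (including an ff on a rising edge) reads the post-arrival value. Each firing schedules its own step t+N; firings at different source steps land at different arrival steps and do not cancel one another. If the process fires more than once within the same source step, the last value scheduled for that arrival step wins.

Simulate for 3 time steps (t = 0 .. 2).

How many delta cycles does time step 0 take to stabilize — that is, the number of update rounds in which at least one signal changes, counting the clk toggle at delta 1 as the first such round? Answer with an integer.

[bits: f,clk,d,a,c,b,e]
t=0: Δ0=0001000 Δ1=0101000 Δ2=0101100 Δ3=0101110 | 3Δ
t=1: Δ0=0101110 Δ1=0001110 | 1Δ
t=2: Δ0=0001110 Δ1=0101110 | 1Δ

3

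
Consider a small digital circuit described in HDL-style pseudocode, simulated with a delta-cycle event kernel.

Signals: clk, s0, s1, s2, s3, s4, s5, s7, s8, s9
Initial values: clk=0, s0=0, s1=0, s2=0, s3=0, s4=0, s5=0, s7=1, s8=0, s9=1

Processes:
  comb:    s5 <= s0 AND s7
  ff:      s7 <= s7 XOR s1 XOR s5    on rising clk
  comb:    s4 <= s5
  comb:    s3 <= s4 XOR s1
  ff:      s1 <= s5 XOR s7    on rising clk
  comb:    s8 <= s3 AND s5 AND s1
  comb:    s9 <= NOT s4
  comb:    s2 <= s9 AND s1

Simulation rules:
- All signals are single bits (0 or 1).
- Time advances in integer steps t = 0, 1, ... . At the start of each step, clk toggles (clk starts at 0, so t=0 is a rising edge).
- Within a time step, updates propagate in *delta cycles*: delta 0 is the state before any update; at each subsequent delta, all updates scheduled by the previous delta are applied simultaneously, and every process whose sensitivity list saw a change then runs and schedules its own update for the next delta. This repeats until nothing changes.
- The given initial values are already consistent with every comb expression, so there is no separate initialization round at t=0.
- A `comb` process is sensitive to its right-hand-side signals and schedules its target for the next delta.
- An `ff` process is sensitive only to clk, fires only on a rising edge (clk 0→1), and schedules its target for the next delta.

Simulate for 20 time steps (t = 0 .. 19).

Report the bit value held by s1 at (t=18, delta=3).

[bits: s1,s5,s4,clk,s0,s7,s2,s8,s3,s9]
t=0: Δ0=0000010001 Δ1=0001010001 Δ2=1001010001 Δ3=1001011011 | 3Δ
t=1: Δ0=1001011011 Δ1=1000011011 | 1Δ
t=2: Δ0=1000011011 Δ1=1001011011 Δ2=1001001011 | 2Δ
t=3: Δ0=1001001011 Δ1=1000001011 | 1Δ
t=4: Δ0=1000001011 Δ1=1001001011 Δ2=0001011011 Δ3=0001010001 | 3Δ
t=5: Δ0=0001010001 Δ1=0000010001 | 1Δ
t=6: Δ0=0000010001 Δ1=0001010001 Δ2=1001010001 Δ3=1001011011 | 3Δ
t=7: Δ0=1001011011 Δ1=1000011011 | 1Δ
t=8: Δ0=1000011011 Δ1=1001011011 Δ2=1001001011 | 2Δ
t=9: Δ0=1001001011 Δ1=1000001011 | 1Δ
t=10: Δ0=1000001011 Δ1=1001001011 Δ2=0001011011 Δ3=0001010001 | 3Δ
t=11: Δ0=0001010001 Δ1=0000010001 | 1Δ
t=12: Δ0=0000010001 Δ1=0001010001 Δ2=1001010001 Δ3=1001011011 | 3Δ
t=13: Δ0=1001011011 Δ1=1000011011 | 1Δ
t=14: Δ0=1000011011 Δ1=1001011011 Δ2=1001001011 | 2Δ
t=15: Δ0=1001001011 Δ1=1000001011 | 1Δ
t=16: Δ0=1000001011 Δ1=1001001011 Δ2=0001011011 Δ3=0001010001 | 3Δ
t=17: Δ0=0001010001 Δ1=0000010001 | 1Δ
t=18: Δ0=0000010001 Δ1=0001010001 Δ2=1001010001 Δ3=1001011011 | 3Δ
t=19: Δ0=1001011011 Δ1=1000011011 | 1Δ

1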